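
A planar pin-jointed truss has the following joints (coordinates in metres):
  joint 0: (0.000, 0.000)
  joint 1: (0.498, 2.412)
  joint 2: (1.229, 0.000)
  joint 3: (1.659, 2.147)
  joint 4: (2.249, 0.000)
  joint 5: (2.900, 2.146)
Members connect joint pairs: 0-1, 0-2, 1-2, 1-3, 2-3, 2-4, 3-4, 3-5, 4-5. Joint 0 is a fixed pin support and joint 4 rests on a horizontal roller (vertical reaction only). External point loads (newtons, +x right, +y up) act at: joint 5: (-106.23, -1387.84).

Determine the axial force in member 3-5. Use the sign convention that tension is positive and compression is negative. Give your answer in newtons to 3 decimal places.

N=6 nodes, M=9 members, R=3 reactions → 2N=12, M+R=12
member 0 (0-1): L=2.4629, (cx,cy)=(0.2022,0.9793)
member 1 (0-2): L=1.2290, (cx,cy)=(1.0000,0.0000)
member 2 (1-2): L=2.5203, (cx,cy)=(0.2900,-0.9570)
member 3 (1-3): L=1.1909, (cx,cy)=(0.9749,-0.2225)
member 4 (2-3): L=2.1896, (cx,cy)=(0.1964,0.9805)
member 5 (2-4): L=1.0200, (cx,cy)=(1.0000,0.0000)
member 6 (3-4): L=2.2266, (cx,cy)=(0.2650,-0.9643)
member 7 (3-5): L=1.2410, (cx,cy)=(1.0000,-0.0008)
member 8 (4-5): L=2.2426, (cx,cy)=(0.2903,0.9569)
solve A·x = −loads:
  F[0-1] = +306.6973 N (tension)
  F[0-2] = -168.2451 N (compression)
  F[1-2] = -353.0678 N (compression)
  F[1-3] = +168.6476 N (tension)
  F[2-3] = +344.6010 N (tension)
  F[2-4] = -338.3216 N (compression)
  F[3-4] = -311.7598 N (compression)
  F[3-5] = +314.7015 N (tension)
  F[4-5] = -1450.0273 N (compression)
  Rx@0 = +106.2300 N
  Ry@0 = -300.3621 N
  Ry@4 = +1688.2021 N

314.701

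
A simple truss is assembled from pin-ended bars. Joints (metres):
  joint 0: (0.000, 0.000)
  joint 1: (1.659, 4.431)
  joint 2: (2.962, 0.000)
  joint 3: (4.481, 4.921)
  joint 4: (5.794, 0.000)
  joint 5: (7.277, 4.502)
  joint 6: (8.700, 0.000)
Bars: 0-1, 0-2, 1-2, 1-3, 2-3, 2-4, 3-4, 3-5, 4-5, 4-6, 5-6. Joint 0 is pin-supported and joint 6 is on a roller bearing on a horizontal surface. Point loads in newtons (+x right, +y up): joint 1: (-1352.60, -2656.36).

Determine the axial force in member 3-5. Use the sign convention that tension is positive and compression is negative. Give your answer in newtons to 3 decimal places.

N=7 nodes, M=11 members, R=3 reactions → 2N=14, M+R=14
member 0 (0-1): L=4.7314, (cx,cy)=(0.3506,0.9365)
member 1 (0-2): L=2.9620, (cx,cy)=(1.0000,0.0000)
member 2 (1-2): L=4.6186, (cx,cy)=(0.2821,-0.9594)
member 3 (1-3): L=2.8642, (cx,cy)=(0.9853,0.1711)
member 4 (2-3): L=5.1501, (cx,cy)=(0.2949,0.9555)
member 5 (2-4): L=2.8320, (cx,cy)=(1.0000,0.0000)
member 6 (3-4): L=5.0932, (cx,cy)=(0.2578,-0.9662)
member 7 (3-5): L=2.8272, (cx,cy)=(0.9890,-0.1482)
member 8 (4-5): L=4.7400, (cx,cy)=(0.3129,0.9498)
member 9 (4-6): L=2.9060, (cx,cy)=(1.0000,0.0000)
member 10 (5-6): L=4.7215, (cx,cy)=(0.3014,-0.9535)
solve A·x = −loads:
  F[0-1] = -3031.1565 N (compression)
  F[0-2] = -289.7644 N (compression)
  F[1-2] = +230.7361 N (tension)
  F[1-3] = +228.0309 N (tension)
  F[2-3] = -231.6694 N (compression)
  F[2-4] = -156.3395 N (compression)
  F[3-4] = +171.3346 N (tension)
  F[3-5] = +113.4224 N (tension)
  F[4-5] = -174.2937 N (compression)
  F[4-6] = -57.6384 N (compression)
  F[5-6] = +191.2452 N (tension)
  Rx@0 = +1352.6000 N
  Ry@0 = +2838.7128 N
  Ry@6 = -182.3528 N

113.422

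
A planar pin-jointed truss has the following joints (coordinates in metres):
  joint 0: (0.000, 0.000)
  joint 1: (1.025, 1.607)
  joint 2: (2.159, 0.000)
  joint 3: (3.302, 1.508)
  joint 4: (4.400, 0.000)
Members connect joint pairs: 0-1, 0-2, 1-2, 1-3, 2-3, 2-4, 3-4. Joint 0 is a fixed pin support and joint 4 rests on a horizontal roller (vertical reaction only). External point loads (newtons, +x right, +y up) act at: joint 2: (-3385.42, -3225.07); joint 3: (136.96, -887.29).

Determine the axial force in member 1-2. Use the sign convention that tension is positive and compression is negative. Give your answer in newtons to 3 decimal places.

2357.946

N=5 nodes, M=7 members, R=3 reactions → 2N=10, M+R=10
member 0 (0-1): L=1.9061, (cx,cy)=(0.5378,0.8431)
member 1 (0-2): L=2.1590, (cx,cy)=(1.0000,0.0000)
member 2 (1-2): L=1.9668, (cx,cy)=(0.5766,-0.8171)
member 3 (1-3): L=2.2792, (cx,cy)=(0.9991,-0.0434)
member 4 (2-3): L=1.8922, (cx,cy)=(0.6041,0.7969)
member 5 (2-4): L=2.2410, (cx,cy)=(1.0000,0.0000)
member 6 (3-4): L=1.8654, (cx,cy)=(0.5886,-0.8084)
solve A·x = −loads:
  F[0-1] = -2155.2217 N (compression)
  F[0-2] = -2089.4726 N (compression)
  F[1-2] = +2357.9464 N (tension)
  F[1-3] = -2520.8723 N (compression)
  F[2-3] = +1629.3510 N (tension)
  F[2-4] = +1671.2419 N (tension)
  F[3-4] = -2839.2647 N (compression)
  Rx@0 = +3248.4600 N
  Ry@0 = +1817.0660 N
  Ry@4 = +2295.2940 N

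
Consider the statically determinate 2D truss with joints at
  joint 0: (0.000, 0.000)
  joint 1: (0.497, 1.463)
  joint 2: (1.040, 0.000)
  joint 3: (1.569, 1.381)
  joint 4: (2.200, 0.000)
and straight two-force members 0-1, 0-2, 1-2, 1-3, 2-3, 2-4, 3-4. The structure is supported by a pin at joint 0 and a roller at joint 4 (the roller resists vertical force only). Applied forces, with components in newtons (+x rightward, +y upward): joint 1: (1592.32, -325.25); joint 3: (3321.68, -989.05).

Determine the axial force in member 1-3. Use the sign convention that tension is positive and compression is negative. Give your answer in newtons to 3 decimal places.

N=5 nodes, M=7 members, R=3 reactions → 2N=10, M+R=10
member 0 (0-1): L=1.5451, (cx,cy)=(0.3217,0.9469)
member 1 (0-2): L=1.0400, (cx,cy)=(1.0000,0.0000)
member 2 (1-2): L=1.5605, (cx,cy)=(0.3480,-0.9375)
member 3 (1-3): L=1.0751, (cx,cy)=(0.9971,-0.0763)
member 4 (2-3): L=1.4789, (cx,cy)=(0.3577,0.9338)
member 5 (2-4): L=1.1600, (cx,cy)=(1.0000,0.0000)
member 6 (3-4): L=1.5183, (cx,cy)=(0.4156,-0.9096)
solve A·x = −loads:
  F[0-1] = +2754.9623 N (tension)
  F[0-2] = +4027.8414 N (tension)
  F[1-2] = -3161.4986 N (compression)
  F[1-3] = +395.0684 N (tension)
  F[2-3] = +3173.9444 N (tension)
  F[2-4] = +1792.4107 N (tension)
  F[3-4] = -4312.9455 N (compression)
  Rx@0 = -4914.0000 N
  Ry@0 = -2608.5513 N
  Ry@4 = +3922.8513 N

395.068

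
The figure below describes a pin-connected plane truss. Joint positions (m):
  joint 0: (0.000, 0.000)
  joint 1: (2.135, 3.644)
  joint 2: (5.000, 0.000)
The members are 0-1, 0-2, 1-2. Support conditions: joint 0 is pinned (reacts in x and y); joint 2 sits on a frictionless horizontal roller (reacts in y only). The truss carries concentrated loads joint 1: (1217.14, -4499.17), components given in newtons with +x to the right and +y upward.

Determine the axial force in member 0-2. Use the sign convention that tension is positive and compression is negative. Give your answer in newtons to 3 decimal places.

N=3 nodes, M=3 members, R=3 reactions → 2N=6, M+R=6
member 0 (0-1): L=4.2234, (cx,cy)=(0.5055,0.8628)
member 1 (0-2): L=5.0000, (cx,cy)=(1.0000,0.0000)
member 2 (1-2): L=4.6354, (cx,cy)=(0.6181,-0.7861)
solve A·x = −loads:
  F[0-1] = -1959.8313 N (compression)
  F[0-2] = +2207.8719 N (tension)
  F[1-2] = -3572.2080 N (compression)
  Rx@0 = -1217.1400 N
  Ry@0 = +1690.9728 N
  Ry@2 = +2808.1972 N

2207.872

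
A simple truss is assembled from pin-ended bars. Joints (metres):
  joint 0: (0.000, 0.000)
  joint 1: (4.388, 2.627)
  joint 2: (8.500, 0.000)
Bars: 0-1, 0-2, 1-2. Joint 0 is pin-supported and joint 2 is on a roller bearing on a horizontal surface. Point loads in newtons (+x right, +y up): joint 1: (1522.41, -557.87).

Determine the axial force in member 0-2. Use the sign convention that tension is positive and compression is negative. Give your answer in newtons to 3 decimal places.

1187.278

N=3 nodes, M=3 members, R=3 reactions → 2N=6, M+R=6
member 0 (0-1): L=5.1143, (cx,cy)=(0.8580,0.5137)
member 1 (0-2): L=8.5000, (cx,cy)=(1.0000,0.0000)
member 2 (1-2): L=4.8795, (cx,cy)=(0.8427,-0.5384)
solve A·x = −loads:
  F[0-1] = +390.6004 N (tension)
  F[0-2] = +1187.2777 N (tension)
  F[1-2] = -1408.8862 N (compression)
  Rx@0 = -1522.4100 N
  Ry@0 = -200.6364 N
  Ry@2 = +758.5064 N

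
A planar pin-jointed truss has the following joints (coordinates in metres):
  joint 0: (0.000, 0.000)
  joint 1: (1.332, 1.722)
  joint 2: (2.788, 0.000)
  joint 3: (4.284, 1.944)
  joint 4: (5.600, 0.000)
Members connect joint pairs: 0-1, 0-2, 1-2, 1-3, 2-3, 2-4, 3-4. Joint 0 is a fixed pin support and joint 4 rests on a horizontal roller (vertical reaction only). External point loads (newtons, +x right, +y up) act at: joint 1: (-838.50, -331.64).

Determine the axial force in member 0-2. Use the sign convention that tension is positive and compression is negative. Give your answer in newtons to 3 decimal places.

-443.544

N=5 nodes, M=7 members, R=3 reactions → 2N=10, M+R=10
member 0 (0-1): L=2.1770, (cx,cy)=(0.6118,0.7910)
member 1 (0-2): L=2.7880, (cx,cy)=(1.0000,0.0000)
member 2 (1-2): L=2.2550, (cx,cy)=(0.6457,-0.7636)
member 3 (1-3): L=2.9603, (cx,cy)=(0.9972,0.0750)
member 4 (2-3): L=2.4530, (cx,cy)=(0.6099,0.7925)
member 5 (2-4): L=2.8120, (cx,cy)=(1.0000,0.0000)
member 6 (3-4): L=2.3476, (cx,cy)=(0.5606,-0.8281)
solve A·x = −loads:
  F[0-1] = -645.5215 N (compression)
  F[0-2] = -443.5444 N (compression)
  F[1-2] = +261.4105 N (tension)
  F[1-3] = +275.5369 N (tension)
  F[2-3] = -251.8840 N (compression)
  F[2-4] = -121.1450 N (compression)
  F[3-4] = +216.1048 N (tension)
  Rx@0 = +838.5000 N
  Ry@0 = +510.5958 N
  Ry@4 = -178.9558 N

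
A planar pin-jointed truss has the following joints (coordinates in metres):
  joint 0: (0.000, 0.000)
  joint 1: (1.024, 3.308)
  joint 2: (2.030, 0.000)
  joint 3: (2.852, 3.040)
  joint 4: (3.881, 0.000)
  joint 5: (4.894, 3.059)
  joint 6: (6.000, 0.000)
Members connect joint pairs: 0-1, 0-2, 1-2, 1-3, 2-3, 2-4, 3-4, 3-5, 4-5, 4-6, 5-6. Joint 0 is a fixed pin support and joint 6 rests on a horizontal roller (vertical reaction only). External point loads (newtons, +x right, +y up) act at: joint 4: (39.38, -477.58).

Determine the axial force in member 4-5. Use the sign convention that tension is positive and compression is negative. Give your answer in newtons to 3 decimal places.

327.516

N=7 nodes, M=11 members, R=3 reactions → 2N=14, M+R=14
member 0 (0-1): L=3.4629, (cx,cy)=(0.2957,0.9553)
member 1 (0-2): L=2.0300, (cx,cy)=(1.0000,0.0000)
member 2 (1-2): L=3.4576, (cx,cy)=(0.2910,-0.9567)
member 3 (1-3): L=1.8475, (cx,cy)=(0.9894,-0.1451)
member 4 (2-3): L=3.1492, (cx,cy)=(0.2610,0.9653)
member 5 (2-4): L=1.8510, (cx,cy)=(1.0000,0.0000)
member 6 (3-4): L=3.2094, (cx,cy)=(0.3206,-0.9472)
member 7 (3-5): L=2.0421, (cx,cy)=(1.0000,0.0093)
member 8 (4-5): L=3.2224, (cx,cy)=(0.3144,0.9493)
member 9 (4-6): L=2.1190, (cx,cy)=(1.0000,0.0000)
member 10 (5-6): L=3.2528, (cx,cy)=(0.3400,-0.9404)
solve A·x = −loads:
  F[0-1] = -176.5615 N (compression)
  F[0-2] = +91.5908 N (tension)
  F[1-2] = +192.8931 N (tension)
  F[1-3] = -109.4920 N (compression)
  F[2-3] = -191.1754 N (compression)
  F[2-4] = +197.6147 N (tension)
  F[3-4] = +175.9571 N (tension)
  F[3-5] = -214.6590 N (compression)
  F[4-5] = +327.5163 N (tension)
  F[4-6] = +111.6900 N (tension)
  F[5-6] = -328.4858 N (compression)
  Rx@0 = -39.3800 N
  Ry@0 = +168.6653 N
  Ry@6 = +308.9147 N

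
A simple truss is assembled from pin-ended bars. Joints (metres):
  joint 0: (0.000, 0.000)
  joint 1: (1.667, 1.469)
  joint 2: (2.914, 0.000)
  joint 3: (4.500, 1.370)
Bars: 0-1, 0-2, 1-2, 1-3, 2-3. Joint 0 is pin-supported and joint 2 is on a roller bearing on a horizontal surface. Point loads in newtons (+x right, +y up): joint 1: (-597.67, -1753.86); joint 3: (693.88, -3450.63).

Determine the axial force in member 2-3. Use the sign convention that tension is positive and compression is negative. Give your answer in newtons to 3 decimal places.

N=4 nodes, M=5 members, R=3 reactions → 2N=8, M+R=8
member 0 (0-1): L=2.2219, (cx,cy)=(0.7503,0.6611)
member 1 (0-2): L=2.9140, (cx,cy)=(1.0000,0.0000)
member 2 (1-2): L=1.9269, (cx,cy)=(0.6472,-0.7624)
member 3 (1-3): L=2.8347, (cx,cy)=(0.9994,-0.0349)
member 4 (2-3): L=2.0958, (cx,cy)=(0.7568,0.6537)
solve A·x = −loads:
  F[0-1] = +1743.1300 N (tension)
  F[0-2] = -1211.5872 N (compression)
  F[1-2] = -4018.8196 N (compression)
  F[1-3] = +4509.0016 N (tension)
  F[2-3] = -5037.7634 N (compression)
  Rx@0 = -96.2100 N
  Ry@0 = -1152.4620 N
  Ry@2 = +6356.9520 N

-5037.763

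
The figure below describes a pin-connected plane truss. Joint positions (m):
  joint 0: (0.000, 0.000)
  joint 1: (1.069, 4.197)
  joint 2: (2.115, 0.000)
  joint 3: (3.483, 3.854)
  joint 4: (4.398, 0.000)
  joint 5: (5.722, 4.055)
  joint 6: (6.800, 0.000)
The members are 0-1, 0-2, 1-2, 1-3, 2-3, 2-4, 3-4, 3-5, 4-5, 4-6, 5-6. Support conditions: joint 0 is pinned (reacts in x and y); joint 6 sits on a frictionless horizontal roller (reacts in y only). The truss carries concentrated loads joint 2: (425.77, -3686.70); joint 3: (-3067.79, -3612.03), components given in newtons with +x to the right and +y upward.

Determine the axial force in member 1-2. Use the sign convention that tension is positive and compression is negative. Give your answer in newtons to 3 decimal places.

6687.570

N=7 nodes, M=11 members, R=3 reactions → 2N=14, M+R=14
member 0 (0-1): L=4.3310, (cx,cy)=(0.2468,0.9691)
member 1 (0-2): L=2.1150, (cx,cy)=(1.0000,0.0000)
member 2 (1-2): L=4.3254, (cx,cy)=(0.2418,-0.9703)
member 3 (1-3): L=2.4382, (cx,cy)=(0.9901,-0.1407)
member 4 (2-3): L=4.0896, (cx,cy)=(0.3345,0.9424)
member 5 (2-4): L=2.2830, (cx,cy)=(1.0000,0.0000)
member 6 (3-4): L=3.9611, (cx,cy)=(0.2310,-0.9730)
member 7 (3-5): L=2.2480, (cx,cy)=(0.9960,0.0894)
member 8 (4-5): L=4.2657, (cx,cy)=(0.3104,0.9506)
member 9 (4-6): L=2.4020, (cx,cy)=(1.0000,0.0000)
member 10 (5-6): L=4.1958, (cx,cy)=(0.2569,-0.9664)
solve A·x = −loads:
  F[0-1] = -6233.5353 N (compression)
  F[0-2] = -1103.4267 N (compression)
  F[1-2] = +6687.5695 N (tension)
  F[1-3] = -3187.5348 N (compression)
  F[2-3] = -2973.6810 N (compression)
  F[2-4] = +1082.7673 N (tension)
  F[3-4] = -1363.8659 N (compression)
  F[3-5] = -770.8088 N (compression)
  F[4-5] = +1395.9232 N (tension)
  F[4-6] = +334.4485 N (tension)
  F[5-6] = -1301.7568 N (compression)
  Rx@0 = +2642.0200 N
  Ry@0 = +6040.6700 N
  Ry@6 = +1258.0600 N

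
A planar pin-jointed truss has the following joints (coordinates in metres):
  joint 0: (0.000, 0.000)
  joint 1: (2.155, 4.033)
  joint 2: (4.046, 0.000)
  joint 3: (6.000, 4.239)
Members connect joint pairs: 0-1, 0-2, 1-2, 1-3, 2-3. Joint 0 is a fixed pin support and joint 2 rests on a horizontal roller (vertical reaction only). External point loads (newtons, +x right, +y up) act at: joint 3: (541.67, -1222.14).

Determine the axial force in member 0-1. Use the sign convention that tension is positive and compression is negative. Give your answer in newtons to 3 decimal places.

N=4 nodes, M=5 members, R=3 reactions → 2N=8, M+R=8
member 0 (0-1): L=4.5726, (cx,cy)=(0.4713,0.8820)
member 1 (0-2): L=4.0460, (cx,cy)=(1.0000,0.0000)
member 2 (1-2): L=4.4543, (cx,cy)=(0.4245,-0.9054)
member 3 (1-3): L=3.8505, (cx,cy)=(0.9986,0.0535)
member 4 (2-3): L=4.6677, (cx,cy)=(0.4186,0.9082)
solve A·x = −loads:
  F[0-1] = +1312.6508 N (tension)
  F[0-2] = -76.9567 N (compression)
  F[1-2] = -1211.6394 N (compression)
  F[1-3] = +1134.6309 N (tension)
  F[2-3] = -1412.5728 N (compression)
  Rx@0 = -541.6700 N
  Ry@0 = -1157.7362 N
  Ry@2 = +2379.8762 N

1312.651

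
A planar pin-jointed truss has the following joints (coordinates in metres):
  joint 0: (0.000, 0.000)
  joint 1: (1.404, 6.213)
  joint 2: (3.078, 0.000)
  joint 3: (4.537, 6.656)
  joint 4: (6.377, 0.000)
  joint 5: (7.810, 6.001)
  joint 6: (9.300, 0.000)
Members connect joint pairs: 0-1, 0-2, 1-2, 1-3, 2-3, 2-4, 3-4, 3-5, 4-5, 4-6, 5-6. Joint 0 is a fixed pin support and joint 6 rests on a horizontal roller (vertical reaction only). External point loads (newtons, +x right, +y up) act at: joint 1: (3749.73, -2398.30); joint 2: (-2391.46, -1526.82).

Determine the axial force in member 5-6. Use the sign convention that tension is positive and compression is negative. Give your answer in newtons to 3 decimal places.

-3474.855

N=7 nodes, M=11 members, R=3 reactions → 2N=14, M+R=14
member 0 (0-1): L=6.3697, (cx,cy)=(0.2204,0.9754)
member 1 (0-2): L=3.0780, (cx,cy)=(1.0000,0.0000)
member 2 (1-2): L=6.4346, (cx,cy)=(0.2602,-0.9656)
member 3 (1-3): L=3.1642, (cx,cy)=(0.9902,0.1400)
member 4 (2-3): L=6.8140, (cx,cy)=(0.2141,0.9768)
member 5 (2-4): L=3.2990, (cx,cy)=(1.0000,0.0000)
member 6 (3-4): L=6.9056, (cx,cy)=(0.2664,-0.9638)
member 7 (3-5): L=3.3379, (cx,cy)=(0.9806,-0.1962)
member 8 (4-5): L=6.1697, (cx,cy)=(0.2323,0.9727)
member 9 (4-6): L=2.9230, (cx,cy)=(1.0000,0.0000)
member 10 (5-6): L=6.1832, (cx,cy)=(0.2410,-0.9705)
solve A·x = −loads:
  F[0-1] = -566.5998 N (compression)
  F[0-2] = +1483.1599 N (tension)
  F[1-2] = -2387.8830 N (compression)
  F[1-3] = -3285.7567 N (compression)
  F[2-3] = +3923.4723 N (tension)
  F[2-4] = +2413.3122 N (tension)
  F[3-4] = -3173.4357 N (compression)
  F[3-5] = -1598.8398 N (compression)
  F[4-5] = +3144.7117 N (tension)
  F[4-6] = +837.3536 N (tension)
  F[5-6] = -3474.8551 N (compression)
  Rx@0 = -1358.2700 N
  Ry@0 = +552.6643 N
  Ry@6 = +3372.4557 N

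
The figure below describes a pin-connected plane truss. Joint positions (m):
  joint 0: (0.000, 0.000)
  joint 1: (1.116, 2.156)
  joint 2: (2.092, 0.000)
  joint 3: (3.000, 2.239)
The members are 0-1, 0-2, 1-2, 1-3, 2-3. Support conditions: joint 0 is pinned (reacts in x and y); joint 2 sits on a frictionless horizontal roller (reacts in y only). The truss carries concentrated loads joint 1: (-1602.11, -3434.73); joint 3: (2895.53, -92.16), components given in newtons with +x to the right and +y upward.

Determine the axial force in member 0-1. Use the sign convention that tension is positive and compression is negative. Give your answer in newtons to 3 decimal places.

N=4 nodes, M=5 members, R=3 reactions → 2N=8, M+R=8
member 0 (0-1): L=2.4277, (cx,cy)=(0.4597,0.8881)
member 1 (0-2): L=2.0920, (cx,cy)=(1.0000,0.0000)
member 2 (1-2): L=2.3666, (cx,cy)=(0.4124,-0.9110)
member 3 (1-3): L=1.8858, (cx,cy)=(0.9990,0.0440)
member 4 (2-3): L=2.4161, (cx,cy)=(0.3758,0.9267)
solve A·x = −loads:
  F[0-1] = -129.0047 N (compression)
  F[0-2] = +1352.7224 N (tension)
  F[1-2] = -3500.1056 N (compression)
  F[1-3] = +2989.1536 N (tension)
  F[2-3] = -241.4169 N (compression)
  Rx@0 = -1293.4200 N
  Ry@0 = +114.5663 N
  Ry@2 = +3412.3237 N

-129.005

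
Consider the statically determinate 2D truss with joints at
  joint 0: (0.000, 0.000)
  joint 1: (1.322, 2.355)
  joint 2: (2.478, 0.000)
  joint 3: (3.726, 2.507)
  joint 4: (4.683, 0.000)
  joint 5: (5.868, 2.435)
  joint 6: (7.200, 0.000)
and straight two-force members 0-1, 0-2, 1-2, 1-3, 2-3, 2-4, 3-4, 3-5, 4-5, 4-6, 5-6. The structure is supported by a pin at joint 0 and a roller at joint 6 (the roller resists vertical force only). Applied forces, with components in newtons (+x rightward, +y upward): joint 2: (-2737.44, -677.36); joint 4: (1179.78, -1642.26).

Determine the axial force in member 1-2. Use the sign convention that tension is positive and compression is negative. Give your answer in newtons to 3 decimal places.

N=7 nodes, M=11 members, R=3 reactions → 2N=14, M+R=14
member 0 (0-1): L=2.7007, (cx,cy)=(0.4895,0.8720)
member 1 (0-2): L=2.4780, (cx,cy)=(1.0000,0.0000)
member 2 (1-2): L=2.6234, (cx,cy)=(0.4406,-0.8977)
member 3 (1-3): L=2.4088, (cx,cy)=(0.9980,0.0631)
member 4 (2-3): L=2.8005, (cx,cy)=(0.4456,0.8952)
member 5 (2-4): L=2.2050, (cx,cy)=(1.0000,0.0000)
member 6 (3-4): L=2.6834, (cx,cy)=(0.3566,-0.9342)
member 7 (3-5): L=2.1432, (cx,cy)=(0.9994,-0.0336)
member 8 (4-5): L=2.7080, (cx,cy)=(0.4376,0.8992)
member 9 (4-6): L=2.5170, (cx,cy)=(1.0000,0.0000)
member 10 (5-6): L=2.7755, (cx,cy)=(0.4799,-0.8773)
solve A·x = −loads:
  F[0-1] = -1167.8228 N (compression)
  F[0-2] = -986.0048 N (compression)
  F[1-2] = +1061.2127 N (tension)
  F[1-3] = -1041.3489 N (compression)
  F[2-3] = -307.4926 N (compression)
  F[2-4] = +2356.0851 N (tension)
  F[3-4] = +412.5979 N (tension)
  F[3-5] = -1324.1976 N (compression)
  F[4-5] = +1397.7153 N (tension)
  F[4-6] = +711.8285 N (tension)
  F[5-6] = -1483.2479 N (compression)
  Rx@0 = +1557.6600 N
  Ry@0 = +1018.3420 N
  Ry@6 = +1301.2780 N

1061.213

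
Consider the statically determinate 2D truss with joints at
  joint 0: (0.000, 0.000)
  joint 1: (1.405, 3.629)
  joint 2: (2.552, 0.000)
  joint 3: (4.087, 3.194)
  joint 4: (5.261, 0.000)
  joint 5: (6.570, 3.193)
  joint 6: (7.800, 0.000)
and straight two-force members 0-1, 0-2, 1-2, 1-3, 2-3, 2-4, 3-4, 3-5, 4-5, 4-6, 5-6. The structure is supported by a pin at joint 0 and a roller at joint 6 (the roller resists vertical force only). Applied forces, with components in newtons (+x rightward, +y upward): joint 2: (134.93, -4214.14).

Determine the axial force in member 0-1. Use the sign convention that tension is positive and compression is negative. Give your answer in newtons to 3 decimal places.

N=7 nodes, M=11 members, R=3 reactions → 2N=14, M+R=14
member 0 (0-1): L=3.8915, (cx,cy)=(0.3610,0.9325)
member 1 (0-2): L=2.5520, (cx,cy)=(1.0000,0.0000)
member 2 (1-2): L=3.8059, (cx,cy)=(0.3014,-0.9535)
member 3 (1-3): L=2.7170, (cx,cy)=(0.9871,-0.1601)
member 4 (2-3): L=3.5437, (cx,cy)=(0.4332,0.9013)
member 5 (2-4): L=2.7090, (cx,cy)=(1.0000,0.0000)
member 6 (3-4): L=3.4029, (cx,cy)=(0.3450,-0.9386)
member 7 (3-5): L=2.4830, (cx,cy)=(1.0000,-0.0004)
member 8 (4-5): L=3.4509, (cx,cy)=(0.3793,0.9253)
member 9 (4-6): L=2.5390, (cx,cy)=(1.0000,0.0000)
member 10 (5-6): L=3.4217, (cx,cy)=(0.3595,-0.9332)
solve A·x = −loads:
  F[0-1] = -3040.4420 N (compression)
  F[0-2] = +1232.6651 N (tension)
  F[1-2] = +3331.1004 N (tension)
  F[1-3] = -2129.0934 N (compression)
  F[2-3] = +1151.5515 N (tension)
  F[2-4] = +1602.8211 N (tension)
  F[3-4] = -1468.4990 N (compression)
  F[3-5] = -1096.1933 N (compression)
  F[4-5] = +1489.6689 N (tension)
  F[4-6] = +531.1305 N (tension)
  F[5-6] = -1477.5433 N (compression)
  Rx@0 = -134.9300 N
  Ry@0 = +2835.3598 N
  Ry@6 = +1378.7802 N

-3040.442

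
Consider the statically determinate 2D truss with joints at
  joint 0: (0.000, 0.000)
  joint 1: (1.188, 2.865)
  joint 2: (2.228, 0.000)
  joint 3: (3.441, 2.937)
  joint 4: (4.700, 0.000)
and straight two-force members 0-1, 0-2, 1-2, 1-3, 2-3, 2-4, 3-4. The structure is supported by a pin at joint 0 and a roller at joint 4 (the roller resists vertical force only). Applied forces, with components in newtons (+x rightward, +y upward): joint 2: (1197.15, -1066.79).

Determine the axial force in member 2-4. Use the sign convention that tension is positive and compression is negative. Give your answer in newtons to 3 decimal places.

216.779

N=5 nodes, M=7 members, R=3 reactions → 2N=10, M+R=10
member 0 (0-1): L=3.1015, (cx,cy)=(0.3830,0.9237)
member 1 (0-2): L=2.2280, (cx,cy)=(1.0000,0.0000)
member 2 (1-2): L=3.0479, (cx,cy)=(0.3412,-0.9400)
member 3 (1-3): L=2.2542, (cx,cy)=(0.9995,0.0319)
member 4 (2-3): L=3.1776, (cx,cy)=(0.3817,0.9243)
member 5 (2-4): L=2.4720, (cx,cy)=(1.0000,0.0000)
member 6 (3-4): L=3.1955, (cx,cy)=(0.3940,-0.9191)
solve A·x = −loads:
  F[0-1] = -607.4111 N (compression)
  F[0-2] = +1429.8098 N (tension)
  F[1-2] = +582.2455 N (tension)
  F[1-3] = -431.5516 N (compression)
  F[2-3] = +562.0502 N (tension)
  F[2-4] = +216.7794 N (tension)
  F[3-4] = -550.2088 N (compression)
  Rx@0 = -1197.1500 N
  Ry@0 = +561.0861 N
  Ry@4 = +505.7039 N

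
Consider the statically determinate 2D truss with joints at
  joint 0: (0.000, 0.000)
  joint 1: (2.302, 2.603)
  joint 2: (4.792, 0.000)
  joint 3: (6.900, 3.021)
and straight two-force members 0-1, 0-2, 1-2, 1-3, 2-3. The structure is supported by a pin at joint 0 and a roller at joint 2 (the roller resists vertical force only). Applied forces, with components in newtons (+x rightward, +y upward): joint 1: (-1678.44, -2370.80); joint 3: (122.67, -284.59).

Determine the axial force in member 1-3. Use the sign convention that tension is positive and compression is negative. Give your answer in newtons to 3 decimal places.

344.425

N=4 nodes, M=5 members, R=3 reactions → 2N=8, M+R=8
member 0 (0-1): L=3.4749, (cx,cy)=(0.6625,0.7491)
member 1 (0-2): L=4.7920, (cx,cy)=(1.0000,0.0000)
member 2 (1-2): L=3.6022, (cx,cy)=(0.6912,-0.7226)
member 3 (1-3): L=4.6170, (cx,cy)=(0.9959,0.0905)
member 4 (2-3): L=3.6838, (cx,cy)=(0.5722,0.8201)
solve A·x = −loads:
  F[0-1] = -2591.2828 N (compression)
  F[0-2] = +160.8727 N (tension)
  F[1-2] = -551.4858 N (compression)
  F[1-3] = +344.4251 N (tension)
  F[2-3] = -385.0486 N (compression)
  Rx@0 = +1555.7700 N
  Ry@0 = +1941.1038 N
  Ry@2 = +714.2862 N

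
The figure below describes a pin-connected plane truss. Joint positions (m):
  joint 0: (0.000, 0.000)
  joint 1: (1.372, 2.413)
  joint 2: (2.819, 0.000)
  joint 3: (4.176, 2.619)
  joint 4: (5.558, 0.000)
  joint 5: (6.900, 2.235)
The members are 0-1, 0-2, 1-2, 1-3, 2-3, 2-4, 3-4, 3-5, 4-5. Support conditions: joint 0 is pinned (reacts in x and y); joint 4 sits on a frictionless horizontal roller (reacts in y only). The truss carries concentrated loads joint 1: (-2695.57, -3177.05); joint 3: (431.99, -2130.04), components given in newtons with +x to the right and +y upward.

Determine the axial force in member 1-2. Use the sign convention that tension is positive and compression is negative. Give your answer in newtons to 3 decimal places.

835.014

N=6 nodes, M=9 members, R=3 reactions → 2N=12, M+R=12
member 0 (0-1): L=2.7758, (cx,cy)=(0.4943,0.8693)
member 1 (0-2): L=2.8190, (cx,cy)=(1.0000,0.0000)
member 2 (1-2): L=2.8136, (cx,cy)=(0.5143,-0.8576)
member 3 (1-3): L=2.8116, (cx,cy)=(0.9973,0.0733)
member 4 (2-3): L=2.9497, (cx,cy)=(0.4600,0.8879)
member 5 (2-4): L=2.7390, (cx,cy)=(1.0000,0.0000)
member 6 (3-4): L=2.9613, (cx,cy)=(0.4667,-0.8844)
member 7 (3-5): L=2.7509, (cx,cy)=(0.9902,-0.1396)
member 8 (4-5): L=2.6070, (cx,cy)=(0.5148,0.8573)
solve A·x = −loads:
  F[0-1] = -4473.8555 N (compression)
  F[0-2] = -52.2627 N (compression)
  F[1-2] = +835.0141 N (tension)
  F[1-3] = +54.9637 N (tension)
  F[2-3] = -806.5425 N (compression)
  F[2-4] = +748.2238 N (tension)
  F[3-4] = -1603.2477 N (compression)
  F[3-5] = -0.0000 N (compression)
  F[4-5] = +0.0000 N (tension)
  Rx@0 = +2263.5800 N
  Ry@0 = +3889.1463 N
  Ry@4 = +1417.9437 N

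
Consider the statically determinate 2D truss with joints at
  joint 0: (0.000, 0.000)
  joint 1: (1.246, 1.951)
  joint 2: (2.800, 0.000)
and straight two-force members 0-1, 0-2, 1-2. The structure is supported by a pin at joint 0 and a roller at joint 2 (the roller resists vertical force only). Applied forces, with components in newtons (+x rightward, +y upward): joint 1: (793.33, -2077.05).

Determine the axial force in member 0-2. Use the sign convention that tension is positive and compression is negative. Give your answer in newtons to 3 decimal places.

1176.506

N=3 nodes, M=3 members, R=3 reactions → 2N=6, M+R=6
member 0 (0-1): L=2.3149, (cx,cy)=(0.5382,0.8428)
member 1 (0-2): L=2.8000, (cx,cy)=(1.0000,0.0000)
member 2 (1-2): L=2.4943, (cx,cy)=(0.6230,-0.7822)
solve A·x = −loads:
  F[0-1] = -711.9005 N (compression)
  F[0-2] = +1176.5064 N (tension)
  F[1-2] = -1888.3586 N (compression)
  Rx@0 = -793.3300 N
  Ry@0 = +599.9817 N
  Ry@2 = +1477.0683 N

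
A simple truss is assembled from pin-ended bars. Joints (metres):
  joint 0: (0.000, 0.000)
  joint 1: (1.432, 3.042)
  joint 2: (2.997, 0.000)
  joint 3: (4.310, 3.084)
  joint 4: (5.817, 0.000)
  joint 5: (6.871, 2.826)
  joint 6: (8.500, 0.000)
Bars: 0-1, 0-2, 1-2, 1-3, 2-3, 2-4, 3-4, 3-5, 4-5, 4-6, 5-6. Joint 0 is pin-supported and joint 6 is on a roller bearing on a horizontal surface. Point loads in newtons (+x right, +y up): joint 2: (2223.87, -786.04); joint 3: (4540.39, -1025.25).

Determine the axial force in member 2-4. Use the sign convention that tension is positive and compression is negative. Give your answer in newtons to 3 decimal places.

N=7 nodes, M=11 members, R=3 reactions → 2N=14, M+R=14
member 0 (0-1): L=3.3622, (cx,cy)=(0.4259,0.9048)
member 1 (0-2): L=2.9970, (cx,cy)=(1.0000,0.0000)
member 2 (1-2): L=3.4210, (cx,cy)=(0.4575,-0.8892)
member 3 (1-3): L=2.8783, (cx,cy)=(0.9999,0.0146)
member 4 (2-3): L=3.3519, (cx,cy)=(0.3917,0.9201)
member 5 (2-4): L=2.8200, (cx,cy)=(1.0000,0.0000)
member 6 (3-4): L=3.4325, (cx,cy)=(0.4390,-0.8985)
member 7 (3-5): L=2.5740, (cx,cy)=(0.9950,-0.1002)
member 8 (4-5): L=3.0162, (cx,cy)=(0.3495,0.9370)
member 9 (4-6): L=2.6830, (cx,cy)=(1.0000,0.0000)
member 10 (5-6): L=3.2619, (cx,cy)=(0.4994,-0.8664)
solve A·x = −loads:
  F[0-1] = +699.7187 N (tension)
  F[0-2] = +6466.2417 N (tension)
  F[1-2] = -701.7883 N (compression)
  F[1-3] = +619.1338 N (tension)
  F[2-3] = +1532.5632 N (tension)
  F[2-4] = +3320.9837 N (tension)
  F[3-4] = -2469.8103 N (compression)
  F[3-5] = -2247.9650 N (compression)
  F[4-5] = +2368.3618 N (tension)
  F[4-6] = +1409.0163 N (tension)
  F[5-6] = -2821.3961 N (compression)
  Rx@0 = -6764.2600 N
  Ry@0 = -633.0808 N
  Ry@6 = +2444.3708 N

3320.984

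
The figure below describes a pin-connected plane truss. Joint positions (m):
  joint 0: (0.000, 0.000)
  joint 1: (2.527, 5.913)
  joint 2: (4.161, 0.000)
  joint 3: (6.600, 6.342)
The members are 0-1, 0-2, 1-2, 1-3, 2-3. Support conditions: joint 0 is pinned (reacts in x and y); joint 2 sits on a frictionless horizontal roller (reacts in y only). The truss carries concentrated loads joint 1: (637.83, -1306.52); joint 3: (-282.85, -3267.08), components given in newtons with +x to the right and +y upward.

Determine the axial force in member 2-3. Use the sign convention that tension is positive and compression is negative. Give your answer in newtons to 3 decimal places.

N=4 nodes, M=5 members, R=3 reactions → 2N=8, M+R=8
member 0 (0-1): L=6.4303, (cx,cy)=(0.3930,0.9195)
member 1 (0-2): L=4.1610, (cx,cy)=(1.0000,0.0000)
member 2 (1-2): L=6.1346, (cx,cy)=(0.2664,-0.9639)
member 3 (1-3): L=4.0955, (cx,cy)=(0.9945,0.1047)
member 4 (2-3): L=6.7948, (cx,cy)=(0.3589,0.9334)
solve A·x = −loads:
  F[0-1] = +2041.4874 N (tension)
  F[0-2] = -447.2851 N (compression)
  F[1-2] = -3192.2072 N (compression)
  F[1-3] = +1020.3158 N (tension)
  F[2-3] = -3614.8617 N (compression)
  Rx@0 = -354.9800 N
  Ry@0 = -1877.2431 N
  Ry@2 = +6450.8431 N

-3614.862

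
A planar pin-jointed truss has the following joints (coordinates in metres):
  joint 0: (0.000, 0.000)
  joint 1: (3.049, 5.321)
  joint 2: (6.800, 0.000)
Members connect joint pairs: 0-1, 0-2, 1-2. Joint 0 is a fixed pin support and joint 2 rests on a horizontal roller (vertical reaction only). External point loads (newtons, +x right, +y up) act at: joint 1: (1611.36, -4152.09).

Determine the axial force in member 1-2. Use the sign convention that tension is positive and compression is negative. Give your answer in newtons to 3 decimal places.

-3820.507

N=3 nodes, M=3 members, R=3 reactions → 2N=6, M+R=6
member 0 (0-1): L=6.1327, (cx,cy)=(0.4972,0.8677)
member 1 (0-2): L=6.8000, (cx,cy)=(1.0000,0.0000)
member 2 (1-2): L=6.5102, (cx,cy)=(0.5762,-0.8173)
solve A·x = −loads:
  F[0-1] = -1186.5111 N (compression)
  F[0-2] = +2201.2632 N (tension)
  F[1-2] = -3820.5068 N (compression)
  Rx@0 = -1611.3600 N
  Ry@0 = +1029.4769 N
  Ry@2 = +3122.6131 N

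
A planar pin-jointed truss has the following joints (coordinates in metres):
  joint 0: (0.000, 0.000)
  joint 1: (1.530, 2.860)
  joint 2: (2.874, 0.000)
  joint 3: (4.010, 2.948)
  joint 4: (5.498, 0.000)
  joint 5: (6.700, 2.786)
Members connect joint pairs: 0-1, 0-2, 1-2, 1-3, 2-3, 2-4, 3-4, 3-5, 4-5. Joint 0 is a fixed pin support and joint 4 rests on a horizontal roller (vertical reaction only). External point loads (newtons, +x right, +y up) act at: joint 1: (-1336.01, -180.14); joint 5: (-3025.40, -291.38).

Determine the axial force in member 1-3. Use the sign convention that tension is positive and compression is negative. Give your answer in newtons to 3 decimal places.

-870.947

N=6 nodes, M=9 members, R=3 reactions → 2N=12, M+R=12
member 0 (0-1): L=3.2435, (cx,cy)=(0.4717,0.8818)
member 1 (0-2): L=2.8740, (cx,cy)=(1.0000,0.0000)
member 2 (1-2): L=3.1601, (cx,cy)=(0.4253,-0.9050)
member 3 (1-3): L=2.4816, (cx,cy)=(0.9994,0.0355)
member 4 (2-3): L=3.1593, (cx,cy)=(0.3596,0.9331)
member 5 (2-4): L=2.6240, (cx,cy)=(1.0000,0.0000)
member 6 (3-4): L=3.3022, (cx,cy)=(0.4506,-0.8927)
member 7 (3-5): L=2.6949, (cx,cy)=(0.9982,-0.0601)
member 8 (4-5): L=3.0342, (cx,cy)=(0.3961,0.9182)
solve A·x = −loads:
  F[0-1] = -2602.0217 N (compression)
  F[0-2] = -3134.0156 N (compression)
  F[1-2] = +2301.8888 N (tension)
  F[1-3] = -870.9470 N (compression)
  F[2-3] = -2232.6461 N (compression)
  F[2-4] = -1352.2018 N (compression)
  F[3-4] = +2558.9189 N (tension)
  F[3-5] = -2831.3727 N (compression)
  F[4-5] = -502.7137 N (compression)
  Rx@0 = +4361.4100 N
  Ry@0 = +2294.3452 N
  Ry@4 = -1822.8252 N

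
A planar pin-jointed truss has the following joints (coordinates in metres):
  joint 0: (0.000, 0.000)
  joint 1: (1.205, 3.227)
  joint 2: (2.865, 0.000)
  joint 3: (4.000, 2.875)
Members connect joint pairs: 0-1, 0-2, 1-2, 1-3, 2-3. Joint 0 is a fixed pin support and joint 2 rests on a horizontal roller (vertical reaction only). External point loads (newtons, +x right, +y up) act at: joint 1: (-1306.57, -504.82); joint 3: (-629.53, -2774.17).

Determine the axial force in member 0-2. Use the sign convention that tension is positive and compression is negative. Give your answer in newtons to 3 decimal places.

N=4 nodes, M=5 members, R=3 reactions → 2N=8, M+R=8
member 0 (0-1): L=3.4446, (cx,cy)=(0.3498,0.9368)
member 1 (0-2): L=2.8650, (cx,cy)=(1.0000,0.0000)
member 2 (1-2): L=3.6289, (cx,cy)=(0.4574,-0.8892)
member 3 (1-3): L=2.8171, (cx,cy)=(0.9922,-0.1250)
member 4 (2-3): L=3.0909, (cx,cy)=(0.3672,0.9301)
solve A·x = −loads:
  F[0-1] = -1384.3306 N (compression)
  F[0-2] = -1451.8352 N (compression)
  F[1-2] = +827.8698 N (tension)
  F[1-3] = +447.1126 N (tension)
  F[2-3] = -2922.4636 N (compression)
  Rx@0 = +1936.1000 N
  Ry@0 = +1296.8651 N
  Ry@2 = +1982.1249 N

-1451.835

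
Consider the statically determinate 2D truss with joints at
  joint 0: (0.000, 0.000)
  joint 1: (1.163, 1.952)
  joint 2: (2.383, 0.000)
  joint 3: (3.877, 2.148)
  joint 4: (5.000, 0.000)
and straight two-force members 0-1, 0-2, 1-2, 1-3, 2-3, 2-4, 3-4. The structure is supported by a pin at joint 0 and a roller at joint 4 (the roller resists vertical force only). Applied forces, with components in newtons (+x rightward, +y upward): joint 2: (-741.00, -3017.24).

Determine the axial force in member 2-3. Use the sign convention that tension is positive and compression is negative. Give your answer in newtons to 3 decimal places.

1913.917

N=5 nodes, M=7 members, R=3 reactions → 2N=10, M+R=10
member 0 (0-1): L=2.2722, (cx,cy)=(0.5118,0.8591)
member 1 (0-2): L=2.3830, (cx,cy)=(1.0000,0.0000)
member 2 (1-2): L=2.3019, (cx,cy)=(0.5300,-0.8480)
member 3 (1-3): L=2.7211, (cx,cy)=(0.9974,0.0720)
member 4 (2-3): L=2.6165, (cx,cy)=(0.5710,0.8210)
member 5 (2-4): L=2.6170, (cx,cy)=(1.0000,0.0000)
member 6 (3-4): L=2.4238, (cx,cy)=(0.4633,-0.8862)
solve A·x = −loads:
  F[0-1] = -1838.2708 N (compression)
  F[0-2] = +199.9000 N (tension)
  F[1-2] = +1705.1991 N (tension)
  F[1-3] = -1849.4579 N (compression)
  F[2-3] = +1913.9172 N (tension)
  F[2-4] = +751.8122 N (tension)
  F[3-4] = -1622.6871 N (compression)
  Rx@0 = +741.0000 N
  Ry@0 = +1579.2234 N
  Ry@4 = +1438.0166 N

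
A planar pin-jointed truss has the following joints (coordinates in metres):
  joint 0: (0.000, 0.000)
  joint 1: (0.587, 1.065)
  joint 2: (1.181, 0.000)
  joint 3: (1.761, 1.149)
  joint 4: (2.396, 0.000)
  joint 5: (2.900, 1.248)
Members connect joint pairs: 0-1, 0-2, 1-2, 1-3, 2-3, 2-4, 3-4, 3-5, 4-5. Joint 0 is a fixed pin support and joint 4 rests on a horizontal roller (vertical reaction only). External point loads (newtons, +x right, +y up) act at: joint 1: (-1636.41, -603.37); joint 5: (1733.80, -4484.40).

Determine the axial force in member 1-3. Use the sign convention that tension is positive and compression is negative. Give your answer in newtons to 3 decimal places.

2611.373

N=6 nodes, M=9 members, R=3 reactions → 2N=12, M+R=12
member 0 (0-1): L=1.2161, (cx,cy)=(0.4827,0.8758)
member 1 (0-2): L=1.1810, (cx,cy)=(1.0000,0.0000)
member 2 (1-2): L=1.2195, (cx,cy)=(0.4871,-0.8733)
member 3 (1-3): L=1.1770, (cx,cy)=(0.9975,0.0714)
member 4 (2-3): L=1.2871, (cx,cy)=(0.4506,0.8927)
member 5 (2-4): L=1.2150, (cx,cy)=(1.0000,0.0000)
member 6 (3-4): L=1.3128, (cx,cy)=(0.4837,-0.8752)
member 7 (3-5): L=1.1433, (cx,cy)=(0.9962,0.0866)
member 8 (4-5): L=1.3459, (cx,cy)=(0.3745,0.9272)
solve A·x = −loads:
  F[0-1] = +757.5619 N (tension)
  F[0-2] = -268.2910 N (compression)
  F[1-2] = -1237.1540 N (compression)
  F[1-3] = +2611.3730 N (tension)
  F[2-3] = +1210.3136 N (tension)
  F[2-4] = -1416.3164 N (compression)
  F[3-4] = -1082.5817 N (compression)
  F[3-5] = +3687.6140 N (tension)
  F[4-5] = -5180.6521 N (compression)
  Rx@0 = -97.3900 N
  Ry@0 = -663.4587 N
  Ry@4 = +5751.2287 N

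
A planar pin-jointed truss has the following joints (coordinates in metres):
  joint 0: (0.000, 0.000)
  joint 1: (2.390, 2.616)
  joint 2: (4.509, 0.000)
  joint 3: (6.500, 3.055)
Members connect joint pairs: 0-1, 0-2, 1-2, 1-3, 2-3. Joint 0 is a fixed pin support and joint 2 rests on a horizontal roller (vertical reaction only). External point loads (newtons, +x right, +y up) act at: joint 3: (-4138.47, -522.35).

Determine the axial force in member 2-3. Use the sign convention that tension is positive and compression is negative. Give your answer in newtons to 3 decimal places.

N=4 nodes, M=5 members, R=3 reactions → 2N=8, M+R=8
member 0 (0-1): L=3.5434, (cx,cy)=(0.6745,0.7383)
member 1 (0-2): L=4.5090, (cx,cy)=(1.0000,0.0000)
member 2 (1-2): L=3.3665, (cx,cy)=(0.6294,-0.7771)
member 3 (1-3): L=4.1334, (cx,cy)=(0.9943,0.1062)
member 4 (2-3): L=3.6465, (cx,cy)=(0.5460,0.8378)
solve A·x = −loads:
  F[0-1] = -3485.5499 N (compression)
  F[0-2] = -1787.4776 N (compression)
  F[1-2] = +2750.4658 N (tension)
  F[1-3] = -4105.4359 N (compression)
  F[2-3] = -103.0309 N (compression)
  Rx@0 = +4138.4700 N
  Ry@0 = +2573.3038 N
  Ry@2 = -2050.9538 N

-103.031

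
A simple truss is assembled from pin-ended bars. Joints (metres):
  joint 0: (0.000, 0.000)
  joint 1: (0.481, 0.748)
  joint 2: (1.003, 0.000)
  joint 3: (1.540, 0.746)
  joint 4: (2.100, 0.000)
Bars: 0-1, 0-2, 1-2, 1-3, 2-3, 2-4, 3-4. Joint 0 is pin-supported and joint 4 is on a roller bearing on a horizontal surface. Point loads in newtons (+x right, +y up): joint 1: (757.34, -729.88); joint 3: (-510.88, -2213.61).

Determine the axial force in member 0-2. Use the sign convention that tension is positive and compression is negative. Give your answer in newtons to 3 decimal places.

931.130

N=5 nodes, M=7 members, R=3 reactions → 2N=10, M+R=10
member 0 (0-1): L=0.8893, (cx,cy)=(0.5409,0.8411)
member 1 (0-2): L=1.0030, (cx,cy)=(1.0000,0.0000)
member 2 (1-2): L=0.9121, (cx,cy)=(0.5723,-0.8201)
member 3 (1-3): L=1.0590, (cx,cy)=(1.0000,-0.0019)
member 4 (2-3): L=0.9192, (cx,cy)=(0.5842,0.8116)
member 5 (2-4): L=1.0970, (cx,cy)=(1.0000,0.0000)
member 6 (3-4): L=0.9328, (cx,cy)=(0.6003,-0.7997)
solve A·x = −loads:
  F[0-1] = -1265.8645 N (compression)
  F[0-2] = +931.1297 N (tension)
  F[1-2] = +412.1848 N (tension)
  F[1-3] = -1677.8997 N (compression)
  F[2-3] = -416.4809 N (compression)
  F[2-4] = +1410.3326 N (tension)
  F[3-4] = -2349.2114 N (compression)
  Rx@0 = -246.4600 N
  Ry@0 = +1064.7255 N
  Ry@4 = +1878.7645 N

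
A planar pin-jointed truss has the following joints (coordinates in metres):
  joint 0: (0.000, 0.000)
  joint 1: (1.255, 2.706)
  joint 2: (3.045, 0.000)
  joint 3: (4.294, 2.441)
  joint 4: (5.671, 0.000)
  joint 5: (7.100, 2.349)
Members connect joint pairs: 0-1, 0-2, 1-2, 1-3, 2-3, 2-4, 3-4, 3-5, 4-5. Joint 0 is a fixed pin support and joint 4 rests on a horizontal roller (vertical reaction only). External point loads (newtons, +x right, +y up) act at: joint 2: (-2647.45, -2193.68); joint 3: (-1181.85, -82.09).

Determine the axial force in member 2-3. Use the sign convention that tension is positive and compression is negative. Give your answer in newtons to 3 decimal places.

N=6 nodes, M=9 members, R=3 reactions → 2N=12, M+R=12
member 0 (0-1): L=2.9829, (cx,cy)=(0.4207,0.9072)
member 1 (0-2): L=3.0450, (cx,cy)=(1.0000,0.0000)
member 2 (1-2): L=3.2445, (cx,cy)=(0.5517,-0.8340)
member 3 (1-3): L=3.0505, (cx,cy)=(0.9962,-0.0869)
member 4 (2-3): L=2.7420, (cx,cy)=(0.4555,0.8902)
member 5 (2-4): L=2.6260, (cx,cy)=(1.0000,0.0000)
member 6 (3-4): L=2.8026, (cx,cy)=(0.4913,-0.8710)
member 7 (3-5): L=2.8075, (cx,cy)=(0.9995,-0.0328)
member 8 (4-5): L=2.7495, (cx,cy)=(0.5197,0.8543)
solve A·x = −loads:
  F[0-1] = -1702.4611 N (compression)
  F[0-2] = -3113.0117 N (compression)
  F[1-2] = +2044.5947 N (tension)
  F[1-3] = -1851.3088 N (compression)
  F[2-3] = +548.6367 N (tension)
  F[2-4] = +412.5510 N (tension)
  F[3-4] = -839.6649 N (compression)
  F[3-5] = +0.0000 N (tension)
  F[4-5] = -0.0000 N (compression)
  Rx@0 = +3829.3000 N
  Ry@0 = +1544.4432 N
  Ry@4 = +731.3268 N

548.637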